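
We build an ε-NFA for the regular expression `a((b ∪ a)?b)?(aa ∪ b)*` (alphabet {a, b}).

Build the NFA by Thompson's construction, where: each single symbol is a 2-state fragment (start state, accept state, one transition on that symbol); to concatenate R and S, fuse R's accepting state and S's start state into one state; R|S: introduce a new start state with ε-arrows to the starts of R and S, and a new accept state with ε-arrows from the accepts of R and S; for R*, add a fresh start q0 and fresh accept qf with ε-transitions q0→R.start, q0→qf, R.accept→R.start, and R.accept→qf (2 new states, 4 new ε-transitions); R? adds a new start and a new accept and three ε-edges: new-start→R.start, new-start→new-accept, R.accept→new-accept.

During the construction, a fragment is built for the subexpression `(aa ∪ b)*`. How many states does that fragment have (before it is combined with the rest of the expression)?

Fragment for `(aa ∪ b)*`:
Each of the 3 symbol leaves contributes a 2-state fragment.
  aa : 3 states
  aa ∪ b : 7 states
  (aa ∪ b)* : 9 states

9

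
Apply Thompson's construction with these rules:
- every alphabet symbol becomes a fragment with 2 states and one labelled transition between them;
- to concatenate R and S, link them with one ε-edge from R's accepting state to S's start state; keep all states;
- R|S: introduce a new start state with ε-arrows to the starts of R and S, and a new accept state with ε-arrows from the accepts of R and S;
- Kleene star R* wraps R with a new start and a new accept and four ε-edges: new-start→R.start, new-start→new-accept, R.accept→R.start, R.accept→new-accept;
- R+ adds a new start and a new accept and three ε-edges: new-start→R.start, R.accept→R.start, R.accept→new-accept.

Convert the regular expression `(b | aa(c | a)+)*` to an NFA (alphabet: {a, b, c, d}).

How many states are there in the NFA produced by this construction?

Per subexpression:
Each of the 5 symbol leaves contributes a 2-state fragment.
  c | a = 6 states
  (c | a)+ = 8 states
  aa(c | a)+ = 12 states
  b | aa(c | a)+ = 16 states
  (b | aa(c | a)+)* = 18 states

18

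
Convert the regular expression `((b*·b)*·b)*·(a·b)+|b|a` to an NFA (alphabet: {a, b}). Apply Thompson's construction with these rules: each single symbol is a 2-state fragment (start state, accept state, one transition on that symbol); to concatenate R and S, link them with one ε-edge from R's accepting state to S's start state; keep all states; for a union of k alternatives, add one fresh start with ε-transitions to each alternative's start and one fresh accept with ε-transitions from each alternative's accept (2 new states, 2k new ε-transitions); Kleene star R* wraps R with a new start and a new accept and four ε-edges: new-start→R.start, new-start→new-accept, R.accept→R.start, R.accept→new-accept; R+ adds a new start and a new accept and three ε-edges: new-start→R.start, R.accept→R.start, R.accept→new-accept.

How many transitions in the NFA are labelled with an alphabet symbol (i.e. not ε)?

Recursing over subexpressions:
Each of the 7 symbol leaves contributes exactly 1 symbol transition.
  b* : 1 symbol transition
  b*·b : 2 symbol transitions
  (b*·b)* : 2 symbol transitions
  (b*·b)*·b : 3 symbol transitions
  ((b*·b)*·b)* : 3 symbol transitions
  a·b : 2 symbol transitions
  (a·b)+ : 2 symbol transitions
  ((b*·b)*·b)*·(a·b)+ : 5 symbol transitions
  ((b*·b)*·b)*·(a·b)+|b|a : 7 symbol transitions

7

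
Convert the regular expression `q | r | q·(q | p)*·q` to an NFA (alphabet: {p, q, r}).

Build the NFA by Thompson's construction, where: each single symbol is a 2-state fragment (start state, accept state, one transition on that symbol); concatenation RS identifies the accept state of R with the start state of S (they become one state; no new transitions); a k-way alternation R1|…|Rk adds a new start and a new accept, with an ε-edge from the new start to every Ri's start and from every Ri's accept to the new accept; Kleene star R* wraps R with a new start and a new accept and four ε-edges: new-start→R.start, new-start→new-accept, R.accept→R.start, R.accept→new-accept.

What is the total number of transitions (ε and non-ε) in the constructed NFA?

20

By structural recursion:
Each of the 6 symbol leaves contributes 1 transition (1 symbol, 0 ε).
  q | p — 6 transitions (2 symbol, 4 ε)
  (q | p)* — 10 transitions (2 symbol, 8 ε)
  q·(q | p)*·q — 12 transitions (4 symbol, 8 ε)
  q | r | q·(q | p)*·q — 20 transitions (6 symbol, 14 ε)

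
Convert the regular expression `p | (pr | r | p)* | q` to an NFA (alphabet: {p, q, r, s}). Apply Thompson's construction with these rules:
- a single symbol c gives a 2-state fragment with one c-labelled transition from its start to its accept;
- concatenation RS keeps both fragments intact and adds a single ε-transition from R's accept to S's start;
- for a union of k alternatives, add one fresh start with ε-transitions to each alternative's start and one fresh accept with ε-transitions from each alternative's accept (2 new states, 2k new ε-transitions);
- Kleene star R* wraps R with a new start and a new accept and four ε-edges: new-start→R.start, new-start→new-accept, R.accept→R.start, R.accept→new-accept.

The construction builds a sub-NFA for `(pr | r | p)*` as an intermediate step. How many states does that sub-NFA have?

12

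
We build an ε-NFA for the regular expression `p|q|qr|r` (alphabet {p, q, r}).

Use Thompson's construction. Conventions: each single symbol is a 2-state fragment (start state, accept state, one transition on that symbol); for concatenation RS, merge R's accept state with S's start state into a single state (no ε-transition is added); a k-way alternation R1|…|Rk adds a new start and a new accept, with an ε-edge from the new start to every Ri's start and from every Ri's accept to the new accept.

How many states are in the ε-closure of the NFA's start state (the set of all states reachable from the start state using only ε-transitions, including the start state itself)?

Work bottom-up. For each fragment F, track |ε-closure(F.start)| and whether F's accept lies in that closure (i.e. whether F accepts ε). A single-symbol fragment has closure size 1 and does not accept ε.
  qr — same as the first factor's closure: |ε-closure| = 1
  p|q|qr|r — new start ε-reaches every alternative's start; none of them accept ε, so the new accept is not reached: |ε-closure| = 1 + 1 + 1 + 1 + 1 = 5

5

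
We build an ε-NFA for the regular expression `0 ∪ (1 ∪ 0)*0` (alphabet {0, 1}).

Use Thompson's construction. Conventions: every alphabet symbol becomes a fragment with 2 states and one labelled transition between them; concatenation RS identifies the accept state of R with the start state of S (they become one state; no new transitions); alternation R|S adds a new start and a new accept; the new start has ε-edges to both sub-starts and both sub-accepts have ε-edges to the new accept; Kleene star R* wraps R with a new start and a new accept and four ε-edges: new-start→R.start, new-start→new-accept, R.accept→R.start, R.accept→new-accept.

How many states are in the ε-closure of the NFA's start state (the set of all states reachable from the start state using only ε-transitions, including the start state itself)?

Work bottom-up. For each fragment F, track |ε-closure(F.start)| and whether F's accept lies in that closure (i.e. whether F accepts ε). A single-symbol fragment has closure size 1 and does not accept ε.
  1 ∪ 0 → new start ε-reaches every alternative's start; none of them accept ε, so the new accept is not reached: |ε-closure| = 1 + 1 + 1 = 3
  (1 ∪ 0)* → the star's fresh start ε-reaches both the body's start and the fresh accept: |ε-closure| = 2 + 3 = 5
  (1 ∪ 0)*0 → |ε-closure| = 5 + (1−1) = 5 (closure spills across the concat boundary because the left factor accepts ε)
  0 ∪ (1 ∪ 0)*0 → new start ε-reaches every alternative's start; none of them accept ε, so the new accept is not reached: |ε-closure| = 1 + 1 + 5 = 7

7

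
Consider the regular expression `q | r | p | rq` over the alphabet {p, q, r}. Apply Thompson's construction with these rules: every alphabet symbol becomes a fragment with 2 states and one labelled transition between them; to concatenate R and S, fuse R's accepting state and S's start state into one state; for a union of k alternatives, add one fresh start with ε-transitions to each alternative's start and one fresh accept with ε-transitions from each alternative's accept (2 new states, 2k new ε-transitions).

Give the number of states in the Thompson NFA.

11

Recursing over subexpressions:
Each of the 5 symbol leaves contributes a 2-state fragment.
  rq — 3 states
  q | r | p | rq — 11 states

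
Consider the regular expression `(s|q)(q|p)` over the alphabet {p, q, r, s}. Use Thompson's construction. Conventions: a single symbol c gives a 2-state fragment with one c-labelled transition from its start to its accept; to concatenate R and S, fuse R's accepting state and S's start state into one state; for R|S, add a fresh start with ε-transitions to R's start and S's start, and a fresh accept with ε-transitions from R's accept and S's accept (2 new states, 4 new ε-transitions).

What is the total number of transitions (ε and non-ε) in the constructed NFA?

12

Per subexpression:
Each of the 4 symbol leaves contributes 1 transition (1 symbol, 0 ε).
  s|q — 6 transitions (2 symbol, 4 ε)
  q|p — 6 transitions (2 symbol, 4 ε)
  (s|q)(q|p) — 12 transitions (4 symbol, 8 ε)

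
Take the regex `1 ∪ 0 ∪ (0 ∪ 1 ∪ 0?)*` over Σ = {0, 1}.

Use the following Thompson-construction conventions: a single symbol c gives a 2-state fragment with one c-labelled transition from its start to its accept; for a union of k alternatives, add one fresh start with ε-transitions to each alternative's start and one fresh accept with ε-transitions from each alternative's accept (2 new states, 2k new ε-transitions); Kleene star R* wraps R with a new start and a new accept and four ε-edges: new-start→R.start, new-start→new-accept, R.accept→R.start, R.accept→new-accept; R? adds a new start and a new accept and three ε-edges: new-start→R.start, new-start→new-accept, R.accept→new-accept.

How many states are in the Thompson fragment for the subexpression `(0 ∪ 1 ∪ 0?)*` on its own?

Fragment for `(0 ∪ 1 ∪ 0?)*`:
Each of the 3 symbol leaves contributes a 2-state fragment.
  0? = 4 states
  0 ∪ 1 ∪ 0? = 10 states
  (0 ∪ 1 ∪ 0?)* = 12 states

12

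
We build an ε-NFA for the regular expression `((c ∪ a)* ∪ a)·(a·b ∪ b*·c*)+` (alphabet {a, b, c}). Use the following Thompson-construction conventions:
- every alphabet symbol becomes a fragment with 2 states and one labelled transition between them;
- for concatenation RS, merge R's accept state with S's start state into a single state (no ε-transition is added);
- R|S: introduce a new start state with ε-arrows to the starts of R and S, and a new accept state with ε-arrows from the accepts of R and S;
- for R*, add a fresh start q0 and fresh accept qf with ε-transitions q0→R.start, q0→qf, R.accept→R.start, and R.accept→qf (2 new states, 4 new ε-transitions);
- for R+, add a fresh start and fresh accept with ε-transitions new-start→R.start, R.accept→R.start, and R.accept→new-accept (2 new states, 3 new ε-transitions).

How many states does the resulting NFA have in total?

25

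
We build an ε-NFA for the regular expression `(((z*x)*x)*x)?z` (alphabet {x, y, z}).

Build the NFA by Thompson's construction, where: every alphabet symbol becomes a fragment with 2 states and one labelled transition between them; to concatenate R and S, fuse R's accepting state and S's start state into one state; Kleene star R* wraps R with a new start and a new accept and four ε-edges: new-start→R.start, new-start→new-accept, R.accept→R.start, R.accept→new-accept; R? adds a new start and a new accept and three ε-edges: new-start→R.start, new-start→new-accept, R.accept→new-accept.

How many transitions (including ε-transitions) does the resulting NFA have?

Recursing over subexpressions:
Each of the 5 symbol leaves contributes 1 transition (1 symbol, 0 ε).
  z* — 5 transitions (1 symbol, 4 ε)
  z*x — 6 transitions (2 symbol, 4 ε)
  (z*x)* — 10 transitions (2 symbol, 8 ε)
  (z*x)*x — 11 transitions (3 symbol, 8 ε)
  ((z*x)*x)* — 15 transitions (3 symbol, 12 ε)
  ((z*x)*x)*x — 16 transitions (4 symbol, 12 ε)
  (((z*x)*x)*x)? — 19 transitions (4 symbol, 15 ε)
  (((z*x)*x)*x)?z — 20 transitions (5 symbol, 15 ε)

20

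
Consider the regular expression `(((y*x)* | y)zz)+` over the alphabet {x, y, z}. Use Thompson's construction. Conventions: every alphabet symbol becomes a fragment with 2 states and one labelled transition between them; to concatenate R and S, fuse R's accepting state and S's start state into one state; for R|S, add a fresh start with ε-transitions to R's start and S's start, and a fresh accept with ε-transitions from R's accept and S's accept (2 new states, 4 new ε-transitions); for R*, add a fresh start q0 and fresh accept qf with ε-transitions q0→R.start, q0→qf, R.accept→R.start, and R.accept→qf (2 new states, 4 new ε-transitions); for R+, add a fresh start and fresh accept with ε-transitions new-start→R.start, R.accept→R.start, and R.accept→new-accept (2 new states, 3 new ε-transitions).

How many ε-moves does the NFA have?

15

Bottom-up over the parse tree:
Each of the 5 symbol leaves contributes 0 ε-transitions.
  y* = 4 ε-transitions
  y*x = 4 ε-transitions
  (y*x)* = 8 ε-transitions
  (y*x)* | y = 12 ε-transitions
  ((y*x)* | y)zz = 12 ε-transitions
  (((y*x)* | y)zz)+ = 15 ε-transitions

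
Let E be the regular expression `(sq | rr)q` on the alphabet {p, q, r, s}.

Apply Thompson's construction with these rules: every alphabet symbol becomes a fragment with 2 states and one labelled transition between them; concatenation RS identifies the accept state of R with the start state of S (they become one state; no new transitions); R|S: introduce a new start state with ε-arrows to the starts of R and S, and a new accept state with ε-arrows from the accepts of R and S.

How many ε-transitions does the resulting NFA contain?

4

Per subexpression:
Each of the 5 symbol leaves contributes 0 ε-transitions.
  sq : 0 ε-transitions
  rr : 0 ε-transitions
  sq | rr : 4 ε-transitions
  (sq | rr)q : 4 ε-transitions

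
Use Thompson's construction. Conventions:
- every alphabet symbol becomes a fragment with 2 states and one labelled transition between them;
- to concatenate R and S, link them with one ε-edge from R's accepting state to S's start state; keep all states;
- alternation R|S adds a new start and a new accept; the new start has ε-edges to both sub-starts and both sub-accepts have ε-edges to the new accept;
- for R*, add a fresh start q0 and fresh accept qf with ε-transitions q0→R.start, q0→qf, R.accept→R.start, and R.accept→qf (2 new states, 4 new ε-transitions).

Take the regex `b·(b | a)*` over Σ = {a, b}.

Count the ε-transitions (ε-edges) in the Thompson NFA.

Recursing over subexpressions:
Each of the 3 symbol leaves contributes 0 ε-transitions.
  b | a : 4 ε-transitions
  (b | a)* : 8 ε-transitions
  b·(b | a)* : 9 ε-transitions

9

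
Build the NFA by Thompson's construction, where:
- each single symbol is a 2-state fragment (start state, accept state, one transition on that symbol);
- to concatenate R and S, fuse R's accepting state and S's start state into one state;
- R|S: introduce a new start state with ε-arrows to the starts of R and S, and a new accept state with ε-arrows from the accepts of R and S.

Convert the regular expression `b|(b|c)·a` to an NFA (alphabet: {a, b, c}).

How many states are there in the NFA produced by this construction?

11

By structural recursion:
Each of the 4 symbol leaves contributes a 2-state fragment.
  b|c — 6 states
  (b|c)·a — 7 states
  b|(b|c)·a — 11 states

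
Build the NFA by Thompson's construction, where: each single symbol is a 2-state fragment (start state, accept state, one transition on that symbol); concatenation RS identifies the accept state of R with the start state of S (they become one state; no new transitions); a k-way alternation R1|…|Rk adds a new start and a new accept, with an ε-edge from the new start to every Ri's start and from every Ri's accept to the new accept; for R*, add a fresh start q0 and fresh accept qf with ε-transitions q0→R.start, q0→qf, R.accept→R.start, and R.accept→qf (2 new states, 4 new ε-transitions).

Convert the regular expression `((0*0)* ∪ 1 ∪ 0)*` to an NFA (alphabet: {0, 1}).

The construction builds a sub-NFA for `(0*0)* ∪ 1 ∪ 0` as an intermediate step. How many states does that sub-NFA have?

Fragment for `(0*0)* ∪ 1 ∪ 0`:
Each of the 4 symbol leaves contributes a 2-state fragment.
  0* = 4 states
  0*0 = 5 states
  (0*0)* = 7 states
  (0*0)* ∪ 1 ∪ 0 = 13 states

13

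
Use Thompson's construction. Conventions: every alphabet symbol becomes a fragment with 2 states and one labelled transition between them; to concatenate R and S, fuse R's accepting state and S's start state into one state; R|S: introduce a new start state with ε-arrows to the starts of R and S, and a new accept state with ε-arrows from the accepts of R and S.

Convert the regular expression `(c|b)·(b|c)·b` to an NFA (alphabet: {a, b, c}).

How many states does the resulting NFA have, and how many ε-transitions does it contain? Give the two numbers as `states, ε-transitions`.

12, 8

Building bottom-up:
Each of the 5 symbol leaves contributes 2 states and 0 ε-transitions.
  c|b — 6 states, 4 ε-transitions
  b|c — 6 states, 4 ε-transitions
  (c|b)·(b|c)·b — 12 states, 8 ε-transitions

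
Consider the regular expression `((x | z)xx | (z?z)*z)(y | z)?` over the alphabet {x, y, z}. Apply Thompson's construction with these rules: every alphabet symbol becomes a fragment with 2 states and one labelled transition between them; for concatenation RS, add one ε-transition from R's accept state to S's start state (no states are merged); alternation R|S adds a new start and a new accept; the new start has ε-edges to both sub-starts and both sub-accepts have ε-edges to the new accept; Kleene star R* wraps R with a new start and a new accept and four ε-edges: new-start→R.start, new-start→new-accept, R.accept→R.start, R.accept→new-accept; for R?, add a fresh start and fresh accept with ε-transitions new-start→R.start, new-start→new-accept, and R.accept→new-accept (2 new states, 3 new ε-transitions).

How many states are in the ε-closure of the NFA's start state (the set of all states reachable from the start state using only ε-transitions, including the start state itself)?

Work bottom-up. For each fragment F, track |ε-closure(F.start)| and whether F's accept lies in that closure (i.e. whether F accepts ε). A single-symbol fragment has closure size 1 and does not accept ε.
  x | z — new start ε-reaches every alternative's start; none of them accept ε, so the new accept is not reached: |closure| = 1 + 1 + 1 = 3
  (x | z)xx — |closure| equals the left operand's closure size = 3 (its accept is not ε-reachable, so the closure stops there)
  z? — new start has ε-edges to the inner start and to the new accept, so |closure| = 2 + 1 = 3
  z?z — the left operand accepts ε, so the closure extends into the next operand (via the concat ε-link); |closure| = 3 + 1 = 4
  (z?z)* — |closure| = 1 (new start) + 4 (body) + 1 (new accept) = 6
  (z?z)*z — |closure| = 6 + 1 = 7 (closure spills across the concat boundary because the left factor accepts ε)
  (x | z)xx | (z?z)*z — |closure| = 1 + 3 + 7 = 11 (the new accept is not ε-reachable since no branch accepts ε)
  y | z — |closure| = 1 + 1 + 1 = 3 (the new accept is not ε-reachable since no branch accepts ε)
  (y | z)? — |closure| = 1 (new start) + 3 (body) + 1 (new accept, via ε) = 5
  ((x | z)xx | (z?z)*z)(y | z)? — |closure| equals the left operand's closure size = 11 (its accept is not ε-reachable, so the closure stops there)

11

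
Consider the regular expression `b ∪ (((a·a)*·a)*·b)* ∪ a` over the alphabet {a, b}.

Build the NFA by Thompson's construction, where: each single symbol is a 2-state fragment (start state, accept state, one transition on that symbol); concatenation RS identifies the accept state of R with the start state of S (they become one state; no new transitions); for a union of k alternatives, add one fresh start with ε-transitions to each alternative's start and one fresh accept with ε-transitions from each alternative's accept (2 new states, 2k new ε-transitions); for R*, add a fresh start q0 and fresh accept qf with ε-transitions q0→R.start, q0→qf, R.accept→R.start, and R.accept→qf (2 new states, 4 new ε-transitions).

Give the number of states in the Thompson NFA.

17

Recursing over subexpressions:
Each of the 6 symbol leaves contributes a 2-state fragment.
  a·a : 3 states
  (a·a)* : 5 states
  (a·a)*·a : 6 states
  ((a·a)*·a)* : 8 states
  ((a·a)*·a)*·b : 9 states
  (((a·a)*·a)*·b)* : 11 states
  b ∪ (((a·a)*·a)*·b)* ∪ a : 17 states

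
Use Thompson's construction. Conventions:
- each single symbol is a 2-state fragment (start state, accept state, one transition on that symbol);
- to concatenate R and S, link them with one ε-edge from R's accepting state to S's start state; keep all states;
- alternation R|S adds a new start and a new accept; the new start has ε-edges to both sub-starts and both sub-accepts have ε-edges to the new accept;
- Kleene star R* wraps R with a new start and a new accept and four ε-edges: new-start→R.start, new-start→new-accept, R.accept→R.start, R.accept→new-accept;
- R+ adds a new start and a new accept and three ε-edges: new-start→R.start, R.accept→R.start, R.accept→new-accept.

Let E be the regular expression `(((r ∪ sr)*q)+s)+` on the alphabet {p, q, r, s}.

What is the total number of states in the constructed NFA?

18

Recursing over subexpressions:
Each of the 5 symbol leaves contributes a 2-state fragment.
  sr — 4 states
  r ∪ sr — 8 states
  (r ∪ sr)* — 10 states
  (r ∪ sr)*q — 12 states
  ((r ∪ sr)*q)+ — 14 states
  ((r ∪ sr)*q)+s — 16 states
  (((r ∪ sr)*q)+s)+ — 18 states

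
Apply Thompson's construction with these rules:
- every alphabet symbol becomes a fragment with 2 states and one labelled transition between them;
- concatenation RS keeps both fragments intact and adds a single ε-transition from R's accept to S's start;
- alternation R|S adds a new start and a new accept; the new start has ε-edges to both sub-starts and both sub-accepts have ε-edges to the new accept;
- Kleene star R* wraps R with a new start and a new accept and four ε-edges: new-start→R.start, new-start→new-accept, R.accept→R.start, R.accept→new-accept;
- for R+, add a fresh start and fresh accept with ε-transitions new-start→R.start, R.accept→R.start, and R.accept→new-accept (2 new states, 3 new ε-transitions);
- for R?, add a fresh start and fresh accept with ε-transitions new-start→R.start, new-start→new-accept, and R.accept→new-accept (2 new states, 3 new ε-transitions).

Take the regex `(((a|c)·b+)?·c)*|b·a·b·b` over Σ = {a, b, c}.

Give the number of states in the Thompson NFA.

Bottom-up over the parse tree:
Each of the 8 symbol leaves contributes a 2-state fragment.
  a|c : 6 states
  b+ : 4 states
  (a|c)·b+ : 10 states
  ((a|c)·b+)? : 12 states
  ((a|c)·b+)?·c : 14 states
  (((a|c)·b+)?·c)* : 16 states
  b·a·b·b : 8 states
  (((a|c)·b+)?·c)*|b·a·b·b : 26 states

26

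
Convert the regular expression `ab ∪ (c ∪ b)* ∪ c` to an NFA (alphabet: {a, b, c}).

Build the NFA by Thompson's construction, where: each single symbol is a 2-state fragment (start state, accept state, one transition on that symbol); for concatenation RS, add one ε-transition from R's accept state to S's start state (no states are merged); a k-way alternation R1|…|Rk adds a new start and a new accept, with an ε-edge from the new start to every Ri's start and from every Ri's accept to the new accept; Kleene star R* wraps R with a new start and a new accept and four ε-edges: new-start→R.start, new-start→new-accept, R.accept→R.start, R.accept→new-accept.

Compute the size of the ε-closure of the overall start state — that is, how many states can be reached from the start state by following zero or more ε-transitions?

9

Work bottom-up. For each fragment F, track |ε-closure(F.start)| and whether F's accept lies in that closure (i.e. whether F accepts ε). A single-symbol fragment has closure size 1 and does not accept ε.
  ab → same as the first factor's closure: |ε-closure| = 1
  c ∪ b → new start ε-reaches every alternative's start; none of them accept ε, so the new accept is not reached: |ε-closure| = 1 + 1 + 1 = 3
  (c ∪ b)* → |ε-closure| = 1 (new start) + 3 (body) + 1 (new accept) = 5
  ab ∪ (c ∪ b)* ∪ c → |ε-closure| = 1 (new start) + (1 + 5 + 1) + 1 (new accept, since some branch ε-reaches its own accept) = 9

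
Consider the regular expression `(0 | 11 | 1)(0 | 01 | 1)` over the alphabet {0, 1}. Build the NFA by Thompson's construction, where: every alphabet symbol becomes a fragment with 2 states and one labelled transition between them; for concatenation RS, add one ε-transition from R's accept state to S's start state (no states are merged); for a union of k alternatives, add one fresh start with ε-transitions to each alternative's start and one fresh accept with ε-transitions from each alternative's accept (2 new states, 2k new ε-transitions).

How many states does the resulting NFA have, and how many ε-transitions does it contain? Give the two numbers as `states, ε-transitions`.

Bottom-up over the parse tree:
Each of the 8 symbol leaves contributes 2 states and 0 ε-transitions.
  11 — 4 states, 1 ε-transition
  0 | 11 | 1 — 10 states, 7 ε-transitions
  01 — 4 states, 1 ε-transition
  0 | 01 | 1 — 10 states, 7 ε-transitions
  (0 | 11 | 1)(0 | 01 | 1) — 20 states, 15 ε-transitions

20, 15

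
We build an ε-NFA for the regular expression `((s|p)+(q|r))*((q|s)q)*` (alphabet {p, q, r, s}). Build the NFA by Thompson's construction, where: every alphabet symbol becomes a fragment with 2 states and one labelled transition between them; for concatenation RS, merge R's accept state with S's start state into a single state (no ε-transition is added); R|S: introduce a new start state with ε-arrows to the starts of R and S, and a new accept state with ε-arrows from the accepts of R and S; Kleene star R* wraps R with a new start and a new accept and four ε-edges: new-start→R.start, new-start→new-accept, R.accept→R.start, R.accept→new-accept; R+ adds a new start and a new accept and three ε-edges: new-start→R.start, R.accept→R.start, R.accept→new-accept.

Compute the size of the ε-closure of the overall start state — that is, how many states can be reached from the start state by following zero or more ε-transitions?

Work bottom-up. For each fragment F, track |ε-closure(F.start)| and whether F's accept lies in that closure (i.e. whether F accepts ε). A single-symbol fragment has closure size 1 and does not accept ε.
  s|p → new start ε-reaches every alternative's start; none of them accept ε, so the new accept is not reached: |ε-closure| = 1 + 1 + 1 = 3
  (s|p)+ → |ε-closure| = 1 + 3 = 4 (the body doesn't accept ε, so the new accept is not reached)
  q|r → new start ε-reaches every alternative's start; none of them accept ε, so the new accept is not reached: |ε-closure| = 1 + 1 + 1 = 3
  (s|p)+(q|r) → |ε-closure| equals the left operand's closure size = 4 (its accept is not ε-reachable, so the closure stops there)
  ((s|p)+(q|r))* → the star's fresh start ε-reaches both the body's start and the fresh accept: |ε-closure| = 2 + 4 = 6
  q|s → |ε-closure| = 1 + 1 + 1 = 3 (the new accept is not ε-reachable since no branch accepts ε)
  (q|s)q → same as the first factor's closure: |ε-closure| = 3
  ((q|s)q)* → the star's fresh start ε-reaches both the body's start and the fresh accept: |ε-closure| = 2 + 3 = 5
  ((s|p)+(q|r))*((q|s)q)* → |ε-closure| = 6 + (5−1) = 10 (closure spills across the concat boundary because the left factor accepts ε)

10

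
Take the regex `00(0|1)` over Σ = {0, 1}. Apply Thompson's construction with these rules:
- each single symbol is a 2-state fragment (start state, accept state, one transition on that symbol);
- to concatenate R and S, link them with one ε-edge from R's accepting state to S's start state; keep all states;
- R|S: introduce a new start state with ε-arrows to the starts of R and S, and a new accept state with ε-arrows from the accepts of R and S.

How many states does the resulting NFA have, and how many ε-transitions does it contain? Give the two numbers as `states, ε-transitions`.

Building bottom-up:
Each of the 4 symbol leaves contributes 2 states and 0 ε-transitions.
  0|1 : 6 states, 4 ε-transitions
  00(0|1) : 10 states, 6 ε-transitions

10, 6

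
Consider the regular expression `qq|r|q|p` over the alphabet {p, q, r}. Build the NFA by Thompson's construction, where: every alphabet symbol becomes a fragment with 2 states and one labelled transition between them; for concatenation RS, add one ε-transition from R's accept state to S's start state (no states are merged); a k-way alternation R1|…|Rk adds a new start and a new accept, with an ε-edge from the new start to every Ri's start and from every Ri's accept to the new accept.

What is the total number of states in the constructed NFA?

Building bottom-up:
Each of the 5 symbol leaves contributes a 2-state fragment.
  qq → 4 states
  qq|r|q|p → 12 states

12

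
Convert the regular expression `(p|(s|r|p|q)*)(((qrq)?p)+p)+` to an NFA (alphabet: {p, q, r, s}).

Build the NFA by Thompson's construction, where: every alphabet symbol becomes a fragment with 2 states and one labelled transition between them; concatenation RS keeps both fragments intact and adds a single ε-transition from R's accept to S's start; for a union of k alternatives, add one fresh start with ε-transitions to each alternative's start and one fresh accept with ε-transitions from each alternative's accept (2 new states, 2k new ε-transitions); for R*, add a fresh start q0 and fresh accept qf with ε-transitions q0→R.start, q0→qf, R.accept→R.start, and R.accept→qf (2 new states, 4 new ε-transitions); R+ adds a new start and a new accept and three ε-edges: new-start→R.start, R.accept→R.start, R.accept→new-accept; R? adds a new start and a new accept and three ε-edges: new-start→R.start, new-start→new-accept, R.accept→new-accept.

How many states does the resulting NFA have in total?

Building bottom-up:
Each of the 10 symbol leaves contributes a 2-state fragment.
  s|r|p|q — 10 states
  (s|r|p|q)* — 12 states
  p|(s|r|p|q)* — 16 states
  qrq — 6 states
  (qrq)? — 8 states
  (qrq)?p — 10 states
  ((qrq)?p)+ — 12 states
  ((qrq)?p)+p — 14 states
  (((qrq)?p)+p)+ — 16 states
  (p|(s|r|p|q)*)(((qrq)?p)+p)+ — 32 states

32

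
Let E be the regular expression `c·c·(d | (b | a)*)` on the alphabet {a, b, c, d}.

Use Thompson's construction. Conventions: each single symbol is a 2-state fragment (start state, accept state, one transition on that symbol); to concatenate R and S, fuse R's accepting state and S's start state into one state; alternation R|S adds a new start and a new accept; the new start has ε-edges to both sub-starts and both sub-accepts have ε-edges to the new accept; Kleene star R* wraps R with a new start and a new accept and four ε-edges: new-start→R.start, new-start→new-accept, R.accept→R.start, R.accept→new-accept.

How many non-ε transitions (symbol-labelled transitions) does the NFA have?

5

Per subexpression:
Each of the 5 symbol leaves contributes exactly 1 symbol transition.
  b | a — 2 symbol transitions
  (b | a)* — 2 symbol transitions
  d | (b | a)* — 3 symbol transitions
  c·c·(d | (b | a)*) — 5 symbol transitions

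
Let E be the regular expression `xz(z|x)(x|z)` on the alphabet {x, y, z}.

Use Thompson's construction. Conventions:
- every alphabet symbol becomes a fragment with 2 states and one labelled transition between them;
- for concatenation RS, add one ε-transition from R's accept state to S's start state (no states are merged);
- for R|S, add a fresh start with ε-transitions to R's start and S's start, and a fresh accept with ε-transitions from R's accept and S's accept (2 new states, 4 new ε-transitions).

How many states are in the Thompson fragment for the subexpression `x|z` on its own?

Fragment for `x|z`:
Each of the 2 symbol leaves contributes a 2-state fragment.
  x|z : 6 states

6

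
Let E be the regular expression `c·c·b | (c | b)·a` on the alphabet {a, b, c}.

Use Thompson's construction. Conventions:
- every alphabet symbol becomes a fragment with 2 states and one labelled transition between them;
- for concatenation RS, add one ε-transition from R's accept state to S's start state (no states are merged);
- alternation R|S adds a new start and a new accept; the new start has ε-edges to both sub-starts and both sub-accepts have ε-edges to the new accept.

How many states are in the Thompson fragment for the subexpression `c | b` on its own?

Fragment for `c | b`:
Each of the 2 symbol leaves contributes a 2-state fragment.
  c | b = 6 states

6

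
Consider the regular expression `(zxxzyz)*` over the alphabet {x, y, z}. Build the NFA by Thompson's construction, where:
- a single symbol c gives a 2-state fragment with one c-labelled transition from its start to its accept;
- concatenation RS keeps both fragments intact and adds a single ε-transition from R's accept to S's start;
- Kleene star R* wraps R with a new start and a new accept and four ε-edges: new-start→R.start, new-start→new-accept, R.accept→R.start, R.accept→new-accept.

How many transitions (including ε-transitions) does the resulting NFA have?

Per subexpression:
Each of the 6 symbol leaves contributes 1 transition (1 symbol, 0 ε).
  zxxzyz : 11 transitions (6 symbol, 5 ε)
  (zxxzyz)* : 15 transitions (6 symbol, 9 ε)

15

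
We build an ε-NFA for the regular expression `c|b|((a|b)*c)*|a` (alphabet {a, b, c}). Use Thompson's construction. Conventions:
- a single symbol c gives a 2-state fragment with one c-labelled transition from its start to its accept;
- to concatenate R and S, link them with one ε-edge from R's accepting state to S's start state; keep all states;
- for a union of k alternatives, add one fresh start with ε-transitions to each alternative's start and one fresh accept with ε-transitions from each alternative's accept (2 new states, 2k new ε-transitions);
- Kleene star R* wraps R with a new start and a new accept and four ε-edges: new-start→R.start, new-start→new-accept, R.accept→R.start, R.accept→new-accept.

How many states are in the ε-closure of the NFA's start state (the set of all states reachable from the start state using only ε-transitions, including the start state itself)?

Let C(F) = |ε-closure(F.start)| within fragment F, and note whether F accepts ε. Symbol fragments have C = 1 and do not accept ε. Then:
  a|b — |ε-closure| = 1 + 1 + 1 = 3 (the new accept is not ε-reachable since no branch accepts ε)
  (a|b)* — new start has ε-edges to the inner start and to the new accept, so |ε-closure| = 2 + 3 = 5
  (a|b)*c — the left operand accepts ε, so the closure extends into the next operand (via the concat ε-link); |ε-closure| = 5 + 1 = 6
  ((a|b)*c)* — |ε-closure| = 1 (new start) + 6 (body) + 1 (new accept) = 8
  c|b|((a|b)*c)*|a — new start ε-reaches every alternative's start; at least one alternative accepts ε, so the union's new accept is reached too: |ε-closure| = 1 + 1 + 1 + 8 + 1 + 1 = 13

13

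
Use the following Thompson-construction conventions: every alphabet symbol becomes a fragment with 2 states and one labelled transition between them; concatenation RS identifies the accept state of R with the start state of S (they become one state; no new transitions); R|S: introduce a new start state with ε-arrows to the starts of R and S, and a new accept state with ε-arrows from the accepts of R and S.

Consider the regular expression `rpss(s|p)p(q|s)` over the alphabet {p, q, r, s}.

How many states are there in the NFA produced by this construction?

16

Building bottom-up:
Each of the 9 symbol leaves contributes a 2-state fragment.
  s|p → 6 states
  q|s → 6 states
  rpss(s|p)p(q|s) → 16 states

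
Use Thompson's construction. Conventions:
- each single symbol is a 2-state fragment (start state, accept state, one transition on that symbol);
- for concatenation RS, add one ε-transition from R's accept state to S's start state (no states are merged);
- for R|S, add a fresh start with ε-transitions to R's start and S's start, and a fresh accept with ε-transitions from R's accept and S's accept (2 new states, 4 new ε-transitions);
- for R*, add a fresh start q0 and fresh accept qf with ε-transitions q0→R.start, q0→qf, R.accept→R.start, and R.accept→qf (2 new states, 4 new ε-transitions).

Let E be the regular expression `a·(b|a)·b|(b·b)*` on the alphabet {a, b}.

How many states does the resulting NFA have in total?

Recursing over subexpressions:
Each of the 6 symbol leaves contributes a 2-state fragment.
  b|a → 6 states
  a·(b|a)·b → 10 states
  b·b → 4 states
  (b·b)* → 6 states
  a·(b|a)·b|(b·b)* → 18 states

18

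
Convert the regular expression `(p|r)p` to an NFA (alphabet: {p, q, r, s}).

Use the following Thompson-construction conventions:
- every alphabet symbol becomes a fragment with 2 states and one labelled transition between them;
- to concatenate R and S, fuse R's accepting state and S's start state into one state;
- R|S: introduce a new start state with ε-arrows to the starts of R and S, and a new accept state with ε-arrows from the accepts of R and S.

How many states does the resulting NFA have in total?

Bottom-up over the parse tree:
Each of the 3 symbol leaves contributes a 2-state fragment.
  p|r = 6 states
  (p|r)p = 7 states

7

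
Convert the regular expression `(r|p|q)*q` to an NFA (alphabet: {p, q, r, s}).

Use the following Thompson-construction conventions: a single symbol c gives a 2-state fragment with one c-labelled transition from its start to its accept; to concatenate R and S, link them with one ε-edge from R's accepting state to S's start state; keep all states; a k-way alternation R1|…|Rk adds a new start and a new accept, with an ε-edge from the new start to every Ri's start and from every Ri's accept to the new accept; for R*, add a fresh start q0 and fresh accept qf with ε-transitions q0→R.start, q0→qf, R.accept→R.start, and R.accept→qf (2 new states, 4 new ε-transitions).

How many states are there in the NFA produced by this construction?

12

Recursing over subexpressions:
Each of the 4 symbol leaves contributes a 2-state fragment.
  r|p|q — 8 states
  (r|p|q)* — 10 states
  (r|p|q)*q — 12 states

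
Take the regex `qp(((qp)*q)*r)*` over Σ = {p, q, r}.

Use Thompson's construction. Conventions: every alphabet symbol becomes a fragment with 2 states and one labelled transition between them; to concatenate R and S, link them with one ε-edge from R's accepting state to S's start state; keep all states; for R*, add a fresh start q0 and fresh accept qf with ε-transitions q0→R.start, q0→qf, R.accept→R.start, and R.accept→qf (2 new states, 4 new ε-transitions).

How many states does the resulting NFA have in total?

18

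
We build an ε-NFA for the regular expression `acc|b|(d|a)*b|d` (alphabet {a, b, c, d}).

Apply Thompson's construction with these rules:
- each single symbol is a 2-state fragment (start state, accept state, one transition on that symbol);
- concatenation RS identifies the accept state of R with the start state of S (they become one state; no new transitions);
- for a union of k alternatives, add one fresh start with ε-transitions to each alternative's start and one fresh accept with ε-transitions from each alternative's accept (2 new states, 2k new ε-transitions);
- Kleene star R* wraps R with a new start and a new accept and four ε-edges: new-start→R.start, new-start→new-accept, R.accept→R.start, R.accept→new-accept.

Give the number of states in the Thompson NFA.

Recursing over subexpressions:
Each of the 8 symbol leaves contributes a 2-state fragment.
  acc — 4 states
  d|a — 6 states
  (d|a)* — 8 states
  (d|a)*b — 9 states
  acc|b|(d|a)*b|d — 19 states

19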